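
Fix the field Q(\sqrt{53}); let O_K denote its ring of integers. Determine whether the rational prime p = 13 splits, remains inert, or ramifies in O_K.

Since 53 ≡ 1 mod 4, the ring of integers is ℤ[(1+√53)/2] with discriminant 53.
13 ∤ 53, so 13 is unramified.
Compute (53/13) via Euler: 1^((13-1)/2) mod 13 = 1, so (53/13) = 1.
Legendre symbol 1 ⇒ 13 is split.

13 splits in O_K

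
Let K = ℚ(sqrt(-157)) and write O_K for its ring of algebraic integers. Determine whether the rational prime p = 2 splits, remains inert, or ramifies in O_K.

d = -157 ≡ 3 (mod 4), so O_K = ℤ[√-157] and disc(K) = 4d = -628.
2 divides disc(K) = -628, so 2 ramifies.

p ramifies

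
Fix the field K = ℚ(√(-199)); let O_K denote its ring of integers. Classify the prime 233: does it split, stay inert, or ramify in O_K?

233 remains inert

Since -199 ≡ 1 mod 4, the ring of integers is ℤ[(1+√-199)/2] with discriminant -199.
Since gcd(233, -199) = 1 the prime 233 does not ramify.
Euler's criterion: (-199)^116 mod 233 = 232. Thus (-199|233) = -1.
Legendre symbol -1 ⇒ 233 is inert.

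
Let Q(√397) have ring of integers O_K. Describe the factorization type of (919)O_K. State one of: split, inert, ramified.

inert — (919) stays prime in O_K

397 mod 4 = 1, hence disc K = 397 and O_K = ℤ[(1+√397)/2].
disc(K) = 397 is not divisible by 919; 919 is unramified.
(397/919) = 397^459 mod 919 = 918, giving Legendre symbol -1.
Legendre symbol -1 ⇒ 919 is inert.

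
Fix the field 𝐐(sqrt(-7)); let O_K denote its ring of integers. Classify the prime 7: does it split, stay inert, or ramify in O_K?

7 is ramified

Since -7 ≡ 1 mod 4, the ring of integers is ℤ[(1+√-7)/2] with discriminant -7.
Ramification test: 7 | -7. The prime 7 ramifies in K.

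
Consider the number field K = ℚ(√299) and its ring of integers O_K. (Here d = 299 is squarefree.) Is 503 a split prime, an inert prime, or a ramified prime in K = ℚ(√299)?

d = 299 ≡ 3 (mod 4), so O_K = ℤ[√299] and disc(K) = 4d = 1196.
503 ∤ 1196, so 503 is unramified.
Euler's criterion: 299^251 mod 503 = 1. Thus (299|503) = 1.
d is a quadratic residue mod p, hence 503 splits in O_K.

split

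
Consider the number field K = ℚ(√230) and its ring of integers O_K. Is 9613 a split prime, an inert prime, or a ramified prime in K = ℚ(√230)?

230 mod 4 = 2, hence disc K = 4·230 = 920 and O_K = ℤ[√230].
disc(K) = 920 is not divisible by 9613; 9613 is unramified.
(230/9613) = 230^4806 mod 9613 = 9612, giving Legendre symbol -1.
(230/9613) = -1, so 9613 is inert.

inert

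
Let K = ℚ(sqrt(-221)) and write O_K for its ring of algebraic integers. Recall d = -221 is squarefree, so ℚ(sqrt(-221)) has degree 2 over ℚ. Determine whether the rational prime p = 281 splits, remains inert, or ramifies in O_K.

inert

-221 mod 4 = 3, hence disc K = 4·(-221) = -884 and O_K = ℤ[√-221].
disc(K) = -884 is not divisible by 281; 281 is unramified.
Compute (-221/281) via Euler: 60^((281-1)/2) mod 281 = 280, so (-221/281) = -1.
d is a non-residue mod p, hence 281 remains inert in O_K.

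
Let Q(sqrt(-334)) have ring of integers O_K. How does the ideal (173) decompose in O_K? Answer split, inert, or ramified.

remains prime (inert)

-334 mod 4 = 2, hence disc K = 4·(-334) = -1336 and O_K = ℤ[√-334].
disc(K) = -1336 is not divisible by 173; 173 is unramified.
Legendre symbol by Euler's criterion: (-334/173) ≡ (-334)^86 ≡ 172 (mod 173), i.e. (-334/173) = -1.
Legendre symbol -1 ⇒ 173 is inert.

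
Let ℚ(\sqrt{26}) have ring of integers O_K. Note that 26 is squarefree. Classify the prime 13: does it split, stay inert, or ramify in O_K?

p ramifies

Since 26 ≢ 1 mod 4, the ring of integers is ℤ[√26] with discriminant 4·26 = 104.
Ramification test: 13 | 104. The prime 13 ramifies in K.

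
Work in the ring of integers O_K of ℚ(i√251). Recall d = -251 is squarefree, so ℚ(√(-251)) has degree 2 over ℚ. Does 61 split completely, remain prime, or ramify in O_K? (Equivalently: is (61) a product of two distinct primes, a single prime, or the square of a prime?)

remains prime (inert)

d = -251 ≡ 1 (mod 4), so O_K = ℤ[(1+√-251)/2] and disc(K) = d = -251.
Since gcd(61, -251) = 1 the prime 61 does not ramify.
(-251/61) = 54^30 mod 61 = 60, giving Legendre symbol -1.
Legendre symbol -1 ⇒ 61 is inert.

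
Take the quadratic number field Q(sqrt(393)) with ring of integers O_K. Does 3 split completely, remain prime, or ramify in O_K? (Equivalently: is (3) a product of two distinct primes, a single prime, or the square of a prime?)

d = 393 ≡ 1 (mod 4), so O_K = ℤ[(1+√393)/2] and disc(K) = d = 393.
Ramification test: 3 | 393. The prime 3 ramifies in K.

ramifies in O_K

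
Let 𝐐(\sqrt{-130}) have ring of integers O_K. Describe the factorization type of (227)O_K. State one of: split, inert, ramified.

227 splits in O_K

d = -130 ≡ 2 (mod 4), so O_K = ℤ[√-130] and disc(K) = 4d = -520.
disc(K) = -520 is not divisible by 227; 227 is unramified.
(-130/227) = 97^113 mod 227 = 1, giving Legendre symbol 1.
d is a quadratic residue mod p, hence 227 splits in O_K.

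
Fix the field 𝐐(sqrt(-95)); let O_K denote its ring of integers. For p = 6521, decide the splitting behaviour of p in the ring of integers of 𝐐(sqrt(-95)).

split

d = -95 ≡ 1 (mod 4), so O_K = ℤ[(1+√-95)/2] and disc(K) = d = -95.
disc(K) = -95 is not divisible by 6521; 6521 is unramified.
Compute (-95/6521) via Euler: 6426^((6521-1)/2) mod 6521 = 1, so (-95/6521) = 1.
Legendre symbol 1 ⇒ 6521 is split.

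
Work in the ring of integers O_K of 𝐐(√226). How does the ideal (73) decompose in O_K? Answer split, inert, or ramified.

73 remains inert

d = 226 ≡ 2 (mod 4), so O_K = ℤ[√226] and disc(K) = 4d = 904.
73 ∤ 904, so 73 is unramified.
Euler's criterion: 226^36 mod 73 = 72. Thus (226|73) = -1.
Legendre symbol -1 ⇒ 73 is inert.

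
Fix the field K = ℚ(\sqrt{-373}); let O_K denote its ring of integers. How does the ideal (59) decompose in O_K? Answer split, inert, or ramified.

Since -373 ≢ 1 mod 4, the ring of integers is ℤ[√-373] with discriminant 4·(-373) = -1492.
Since gcd(59, -1492) = 1 the prime 59 does not ramify.
Compute (-373/59) via Euler: 40^((59-1)/2) mod 59 = 58, so (-373/59) = -1.
Legendre symbol -1 ⇒ 59 is inert.

remains prime (inert)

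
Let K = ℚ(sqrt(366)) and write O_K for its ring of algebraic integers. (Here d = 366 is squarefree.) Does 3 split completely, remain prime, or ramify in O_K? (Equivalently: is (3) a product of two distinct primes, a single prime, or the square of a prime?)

p ramifies

d = 366 ≡ 2 (mod 4), so O_K = ℤ[√366] and disc(K) = 4d = 1464.
3 divides disc(K) = 1464, so 3 ramifies.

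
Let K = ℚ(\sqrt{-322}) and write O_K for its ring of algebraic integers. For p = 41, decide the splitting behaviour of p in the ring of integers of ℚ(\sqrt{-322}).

p is inert

d = -322 ≡ 2 (mod 4), so O_K = ℤ[√-322] and disc(K) = 4d = -1288.
disc(K) = -1288 is not divisible by 41; 41 is unramified.
(-322/41) = 6^20 mod 41 = 40, giving Legendre symbol -1.
Legendre symbol -1 ⇒ 41 is inert.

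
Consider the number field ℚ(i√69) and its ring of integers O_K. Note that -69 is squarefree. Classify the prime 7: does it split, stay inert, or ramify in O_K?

splits completely

-69 mod 4 = 3, hence disc K = 4·(-69) = -276 and O_K = ℤ[√-69].
7 ∤ -276, so 7 is unramified.
Legendre symbol by Euler's criterion: (-69/7) ≡ (-69)^3 ≡ 1 (mod 7), i.e. (-69/7) = 1.
d is a quadratic residue mod p, hence 7 splits in O_K.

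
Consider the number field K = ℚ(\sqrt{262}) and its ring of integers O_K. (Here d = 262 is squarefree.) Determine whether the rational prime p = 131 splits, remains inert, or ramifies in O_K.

262 mod 4 = 2, hence disc K = 4·262 = 1048 and O_K = ℤ[√262].
disc(K) = 1048 = 131·8, so p = 131 is ramified.

ramifies in O_K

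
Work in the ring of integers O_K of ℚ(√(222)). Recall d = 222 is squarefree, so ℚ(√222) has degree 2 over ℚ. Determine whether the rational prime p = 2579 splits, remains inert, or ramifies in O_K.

remains prime (inert)

d = 222 ≡ 2 (mod 4), so O_K = ℤ[√222] and disc(K) = 4d = 888.
2579 ∤ 888, so 2579 is unramified.
Euler's criterion: 222^1289 mod 2579 = 2578. Thus (222|2579) = -1.
d is a non-residue mod p, hence 2579 remains inert in O_K.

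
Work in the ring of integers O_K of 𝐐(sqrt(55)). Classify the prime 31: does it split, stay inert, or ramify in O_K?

d = 55 ≡ 3 (mod 4), so O_K = ℤ[√55] and disc(K) = 4d = 220.
Since gcd(31, 220) = 1 the prime 31 does not ramify.
Euler's criterion: 55^15 mod 31 = 30. Thus (55|31) = -1.
d is a non-residue mod p, hence 31 remains inert in O_K.

31 remains inert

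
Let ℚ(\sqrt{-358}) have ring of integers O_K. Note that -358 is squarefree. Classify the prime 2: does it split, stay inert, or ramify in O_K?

2 is ramified

Since -358 ≢ 1 mod 4, the ring of integers is ℤ[√-358] with discriminant 4·(-358) = -1432.
disc(K) = -1432 = 2·(-716), so p = 2 is ramified.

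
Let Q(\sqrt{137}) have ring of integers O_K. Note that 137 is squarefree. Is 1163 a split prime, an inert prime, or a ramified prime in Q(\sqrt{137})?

inert — (1163) stays prime in O_K

Since 137 ≡ 1 mod 4, the ring of integers is ℤ[(1+√137)/2] with discriminant 137.
Since gcd(1163, 137) = 1 the prime 1163 does not ramify.
Euler's criterion: 137^581 mod 1163 = 1162. Thus (137|1163) = -1.
Legendre symbol -1 ⇒ 1163 is inert.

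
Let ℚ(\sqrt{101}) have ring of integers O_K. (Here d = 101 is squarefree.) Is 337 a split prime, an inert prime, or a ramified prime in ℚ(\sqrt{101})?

Since 101 ≡ 1 mod 4, the ring of integers is ℤ[(1+√101)/2] with discriminant 101.
disc(K) = 101 is not divisible by 337; 337 is unramified.
(101/337) = 101^168 mod 337 = 336, giving Legendre symbol -1.
Legendre symbol -1 ⇒ 337 is inert.

p is inert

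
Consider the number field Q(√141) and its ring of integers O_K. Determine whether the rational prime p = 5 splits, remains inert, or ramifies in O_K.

Since 141 ≡ 1 mod 4, the ring of integers is ℤ[(1+√141)/2] with discriminant 141.
Since gcd(5, 141) = 1 the prime 5 does not ramify.
Compute (141/5) via Euler: 1^((5-1)/2) mod 5 = 1, so (141/5) = 1.
(141/5) = 1, so 5 splits.

splits completely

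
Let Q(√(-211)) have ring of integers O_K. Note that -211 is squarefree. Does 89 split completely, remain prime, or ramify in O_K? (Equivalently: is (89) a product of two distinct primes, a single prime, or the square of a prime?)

Since -211 ≡ 1 mod 4, the ring of integers is ℤ[(1+√-211)/2] with discriminant -211.
disc(K) = -211 is not divisible by 89; 89 is unramified.
Compute (-211/89) via Euler: 56^((89-1)/2) mod 89 = 88, so (-211/89) = -1.
(-211/89) = -1, so 89 is inert.

inert — (89) stays prime in O_K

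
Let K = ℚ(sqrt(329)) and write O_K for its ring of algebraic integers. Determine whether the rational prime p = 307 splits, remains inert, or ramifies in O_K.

329 mod 4 = 1, hence disc K = 329 and O_K = ℤ[(1+√329)/2].
Since gcd(307, 329) = 1 the prime 307 does not ramify.
Compute (329/307) via Euler: 22^((307-1)/2) mod 307 = 306, so (329/307) = -1.
d is a non-residue mod p, hence 307 remains inert in O_K.

307 remains inert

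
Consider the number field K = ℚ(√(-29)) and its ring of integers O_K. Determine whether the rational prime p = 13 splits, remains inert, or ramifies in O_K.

split — (13) = 𝔭₁𝔭₂ with 𝔭₁ ≠ 𝔭₂

-29 mod 4 = 3, hence disc K = 4·(-29) = -116 and O_K = ℤ[√-29].
13 ∤ -116, so 13 is unramified.
(-29/13) = 10^6 mod 13 = 1, giving Legendre symbol 1.
Legendre symbol 1 ⇒ 13 is split.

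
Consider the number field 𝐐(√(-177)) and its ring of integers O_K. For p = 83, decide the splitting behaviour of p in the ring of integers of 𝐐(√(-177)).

remains prime (inert)

-177 mod 4 = 3, hence disc K = 4·(-177) = -708 and O_K = ℤ[√-177].
disc(K) = -708 is not divisible by 83; 83 is unramified.
Euler's criterion: (-177)^41 mod 83 = 82. Thus (-177|83) = -1.
(-177/83) = -1, so 83 is inert.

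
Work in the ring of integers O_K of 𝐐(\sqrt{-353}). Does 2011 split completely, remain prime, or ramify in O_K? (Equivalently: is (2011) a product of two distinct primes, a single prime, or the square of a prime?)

split

d = -353 ≡ 3 (mod 4), so O_K = ℤ[√-353] and disc(K) = 4d = -1412.
2011 ∤ -1412, so 2011 is unramified.
Compute (-353/2011) via Euler: 1658^((2011-1)/2) mod 2011 = 1, so (-353/2011) = 1.
d is a quadratic residue mod p, hence 2011 splits in O_K.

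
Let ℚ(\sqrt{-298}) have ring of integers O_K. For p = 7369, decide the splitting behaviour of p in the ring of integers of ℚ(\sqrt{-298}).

split — (7369) = 𝔭₁𝔭₂ with 𝔭₁ ≠ 𝔭₂

d = -298 ≡ 2 (mod 4), so O_K = ℤ[√-298] and disc(K) = 4d = -1192.
Since gcd(7369, -1192) = 1 the prime 7369 does not ramify.
Compute (-298/7369) via Euler: 7071^((7369-1)/2) mod 7369 = 1, so (-298/7369) = 1.
(-298/7369) = 1, so 7369 splits.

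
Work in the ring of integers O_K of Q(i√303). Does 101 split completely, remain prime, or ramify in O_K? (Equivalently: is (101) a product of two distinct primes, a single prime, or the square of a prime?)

Since -303 ≡ 1 mod 4, the ring of integers is ℤ[(1+√-303)/2] with discriminant -303.
Ramification test: 101 | -303. The prime 101 ramifies in K.

101 is ramified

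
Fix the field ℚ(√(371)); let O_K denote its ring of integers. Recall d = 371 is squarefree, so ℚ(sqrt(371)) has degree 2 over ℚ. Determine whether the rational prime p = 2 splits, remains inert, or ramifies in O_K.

d = 371 ≡ 3 (mod 4), so O_K = ℤ[√371] and disc(K) = 4d = 1484.
disc(K) = 1484 = 2·742, so p = 2 is ramified.

ramifies in O_K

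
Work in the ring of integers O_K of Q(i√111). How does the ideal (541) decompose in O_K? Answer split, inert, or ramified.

541 remains inert

Since -111 ≡ 1 mod 4, the ring of integers is ℤ[(1+√-111)/2] with discriminant -111.
disc(K) = -111 is not divisible by 541; 541 is unramified.
Euler's criterion: (-111)^270 mod 541 = 540. Thus (-111|541) = -1.
Legendre symbol -1 ⇒ 541 is inert.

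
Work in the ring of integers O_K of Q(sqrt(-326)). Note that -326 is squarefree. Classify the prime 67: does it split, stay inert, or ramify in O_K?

split

-326 mod 4 = 2, hence disc K = 4·(-326) = -1304 and O_K = ℤ[√-326].
disc(K) = -1304 is not divisible by 67; 67 is unramified.
Euler's criterion: (-326)^33 mod 67 = 1. Thus (-326|67) = 1.
Legendre symbol 1 ⇒ 67 is split.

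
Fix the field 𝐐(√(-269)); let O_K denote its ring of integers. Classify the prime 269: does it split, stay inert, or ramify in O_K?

269 is ramified

d = -269 ≡ 3 (mod 4), so O_K = ℤ[√-269] and disc(K) = 4d = -1076.
269 divides disc(K) = -1076, so 269 ramifies.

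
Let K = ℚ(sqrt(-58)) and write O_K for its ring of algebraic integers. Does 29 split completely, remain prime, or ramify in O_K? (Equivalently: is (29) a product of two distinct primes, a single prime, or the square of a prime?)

ramified

Since -58 ≢ 1 mod 4, the ring of integers is ℤ[√-58] with discriminant 4·(-58) = -232.
disc(K) = -232 = 29·(-8), so p = 29 is ramified.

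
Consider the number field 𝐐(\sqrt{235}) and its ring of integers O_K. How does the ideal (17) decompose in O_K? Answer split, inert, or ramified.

p is inert

Since 235 ≢ 1 mod 4, the ring of integers is ℤ[√235] with discriminant 4·235 = 940.
Since gcd(17, 940) = 1 the prime 17 does not ramify.
(235/17) = 14^8 mod 17 = 16, giving Legendre symbol -1.
d is a non-residue mod p, hence 17 remains inert in O_K.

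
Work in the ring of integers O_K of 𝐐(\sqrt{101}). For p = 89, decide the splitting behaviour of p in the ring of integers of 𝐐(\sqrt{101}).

89 remains inert

d = 101 ≡ 1 (mod 4), so O_K = ℤ[(1+√101)/2] and disc(K) = d = 101.
89 ∤ 101, so 89 is unramified.
(101/89) = 12^44 mod 89 = 88, giving Legendre symbol -1.
(101/89) = -1, so 89 is inert.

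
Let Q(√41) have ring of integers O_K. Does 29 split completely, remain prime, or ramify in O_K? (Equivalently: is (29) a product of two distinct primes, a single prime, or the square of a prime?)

41 mod 4 = 1, hence disc K = 41 and O_K = ℤ[(1+√41)/2].
29 ∤ 41, so 29 is unramified.
Euler's criterion: 41^14 mod 29 = 28. Thus (41|29) = -1.
Legendre symbol -1 ⇒ 29 is inert.

29 remains inert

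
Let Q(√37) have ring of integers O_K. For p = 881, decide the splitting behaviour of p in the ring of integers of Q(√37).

37 mod 4 = 1, hence disc K = 37 and O_K = ℤ[(1+√37)/2].
881 ∤ 37, so 881 is unramified.
Legendre symbol by Euler's criterion: (37/881) ≡ 37^440 ≡ 1 (mod 881), i.e. (37/881) = 1.
d is a quadratic residue mod p, hence 881 splits in O_K.

splits completely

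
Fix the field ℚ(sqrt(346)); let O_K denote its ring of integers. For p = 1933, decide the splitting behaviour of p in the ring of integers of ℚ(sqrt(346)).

Since 346 ≢ 1 mod 4, the ring of integers is ℤ[√346] with discriminant 4·346 = 1384.
disc(K) = 1384 is not divisible by 1933; 1933 is unramified.
Legendre symbol by Euler's criterion: (346/1933) ≡ 346^966 ≡ 1 (mod 1933), i.e. (346/1933) = 1.
d is a quadratic residue mod p, hence 1933 splits in O_K.

split — (1933) = 𝔭₁𝔭₂ with 𝔭₁ ≠ 𝔭₂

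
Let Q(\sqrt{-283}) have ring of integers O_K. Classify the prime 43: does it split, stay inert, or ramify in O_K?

p is inert

d = -283 ≡ 1 (mod 4), so O_K = ℤ[(1+√-283)/2] and disc(K) = d = -283.
disc(K) = -283 is not divisible by 43; 43 is unramified.
Euler's criterion: (-283)^21 mod 43 = 42. Thus (-283|43) = -1.
d is a non-residue mod p, hence 43 remains inert in O_K.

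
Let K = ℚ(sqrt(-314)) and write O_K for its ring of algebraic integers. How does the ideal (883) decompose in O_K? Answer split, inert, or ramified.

inert

-314 mod 4 = 2, hence disc K = 4·(-314) = -1256 and O_K = ℤ[√-314].
883 ∤ -1256, so 883 is unramified.
(-314/883) = 569^441 mod 883 = 882, giving Legendre symbol -1.
d is a non-residue mod p, hence 883 remains inert in O_K.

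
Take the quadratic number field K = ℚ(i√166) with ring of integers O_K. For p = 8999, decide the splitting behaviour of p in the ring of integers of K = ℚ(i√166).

inert

d = -166 ≡ 2 (mod 4), so O_K = ℤ[√-166] and disc(K) = 4d = -664.
Since gcd(8999, -664) = 1 the prime 8999 does not ramify.
Euler's criterion: (-166)^4499 mod 8999 = 8998. Thus (-166|8999) = -1.
Legendre symbol -1 ⇒ 8999 is inert.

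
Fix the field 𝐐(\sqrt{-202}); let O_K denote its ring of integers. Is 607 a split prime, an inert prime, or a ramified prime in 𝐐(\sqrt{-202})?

607 remains inert

Since -202 ≢ 1 mod 4, the ring of integers is ℤ[√-202] with discriminant 4·(-202) = -808.
Since gcd(607, -808) = 1 the prime 607 does not ramify.
(-202/607) = 405^303 mod 607 = 606, giving Legendre symbol -1.
(-202/607) = -1, so 607 is inert.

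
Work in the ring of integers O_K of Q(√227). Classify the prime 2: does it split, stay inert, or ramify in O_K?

ramified

d = 227 ≡ 3 (mod 4), so O_K = ℤ[√227] and disc(K) = 4d = 908.
Ramification test: 2 | 908. The prime 2 ramifies in K.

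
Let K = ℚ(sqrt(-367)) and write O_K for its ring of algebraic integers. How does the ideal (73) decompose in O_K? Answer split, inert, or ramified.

Since -367 ≡ 1 mod 4, the ring of integers is ℤ[(1+√-367)/2] with discriminant -367.
disc(K) = -367 is not divisible by 73; 73 is unramified.
Compute (-367/73) via Euler: 71^((73-1)/2) mod 73 = 1, so (-367/73) = 1.
(-367/73) = 1, so 73 splits.

73 splits in O_K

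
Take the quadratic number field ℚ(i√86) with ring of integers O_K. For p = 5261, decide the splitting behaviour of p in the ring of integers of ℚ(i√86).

-86 mod 4 = 2, hence disc K = 4·(-86) = -344 and O_K = ℤ[√-86].
Since gcd(5261, -344) = 1 the prime 5261 does not ramify.
(-86/5261) = 5175^2630 mod 5261 = 5260, giving Legendre symbol -1.
(-86/5261) = -1, so 5261 is inert.

5261 remains inert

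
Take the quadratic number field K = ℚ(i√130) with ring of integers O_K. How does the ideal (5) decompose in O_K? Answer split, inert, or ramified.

Since -130 ≢ 1 mod 4, the ring of integers is ℤ[√-130] with discriminant 4·(-130) = -520.
disc(K) = -520 = 5·(-104), so p = 5 is ramified.

ramified — (5) = 𝔭²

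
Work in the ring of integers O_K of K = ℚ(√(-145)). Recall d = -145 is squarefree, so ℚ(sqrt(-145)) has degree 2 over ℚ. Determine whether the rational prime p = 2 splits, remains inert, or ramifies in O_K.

ramifies in O_K

-145 mod 4 = 3, hence disc K = 4·(-145) = -580 and O_K = ℤ[√-145].
2 divides disc(K) = -580, so 2 ramifies.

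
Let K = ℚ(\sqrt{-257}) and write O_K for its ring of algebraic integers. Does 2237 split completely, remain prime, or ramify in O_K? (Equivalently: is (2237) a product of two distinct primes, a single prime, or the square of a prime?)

2237 remains inert

Since -257 ≢ 1 mod 4, the ring of integers is ℤ[√-257] with discriminant 4·(-257) = -1028.
disc(K) = -1028 is not divisible by 2237; 2237 is unramified.
Euler's criterion: (-257)^1118 mod 2237 = 2236. Thus (-257|2237) = -1.
d is a non-residue mod p, hence 2237 remains inert in O_K.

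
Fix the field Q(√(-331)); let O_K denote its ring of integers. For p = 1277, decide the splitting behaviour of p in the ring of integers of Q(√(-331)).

-331 mod 4 = 1, hence disc K = -331 and O_K = ℤ[(1+√-331)/2].
1277 ∤ -331, so 1277 is unramified.
Euler's criterion: (-331)^638 mod 1277 = 1. Thus (-331|1277) = 1.
Legendre symbol 1 ⇒ 1277 is split.

split — (1277) = 𝔭₁𝔭₂ with 𝔭₁ ≠ 𝔭₂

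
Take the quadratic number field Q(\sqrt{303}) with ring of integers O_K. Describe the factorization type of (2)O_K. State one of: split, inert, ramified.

303 mod 4 = 3, hence disc K = 4·303 = 1212 and O_K = ℤ[√303].
Ramification test: 2 | 1212. The prime 2 ramifies in K.

ramifies in O_K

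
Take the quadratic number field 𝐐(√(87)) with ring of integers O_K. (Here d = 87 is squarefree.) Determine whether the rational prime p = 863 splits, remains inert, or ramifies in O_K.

d = 87 ≡ 3 (mod 4), so O_K = ℤ[√87] and disc(K) = 4d = 348.
disc(K) = 348 is not divisible by 863; 863 is unramified.
(87/863) = 87^431 mod 863 = 1, giving Legendre symbol 1.
d is a quadratic residue mod p, hence 863 splits in O_K.

splits completely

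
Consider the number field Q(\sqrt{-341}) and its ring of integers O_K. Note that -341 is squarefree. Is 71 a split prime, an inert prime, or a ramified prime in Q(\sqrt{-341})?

inert — (71) stays prime in O_K

Since -341 ≢ 1 mod 4, the ring of integers is ℤ[√-341] with discriminant 4·(-341) = -1364.
Since gcd(71, -1364) = 1 the prime 71 does not ramify.
Euler's criterion: (-341)^35 mod 71 = 70. Thus (-341|71) = -1.
d is a non-residue mod p, hence 71 remains inert in O_K.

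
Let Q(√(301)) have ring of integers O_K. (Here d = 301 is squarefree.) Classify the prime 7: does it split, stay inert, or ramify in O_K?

ramifies in O_K

301 mod 4 = 1, hence disc K = 301 and O_K = ℤ[(1+√301)/2].
disc(K) = 301 = 7·43, so p = 7 is ramified.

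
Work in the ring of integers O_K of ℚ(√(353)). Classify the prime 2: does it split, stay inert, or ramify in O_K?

Since 353 ≡ 1 mod 4, the ring of integers is ℤ[(1+√353)/2] with discriminant 353.
2 ∤ 353, so 2 is unramified.
For p = 2 with d ≡ 1 (mod 4): d mod 8 = 1, so 2 splits.

p splits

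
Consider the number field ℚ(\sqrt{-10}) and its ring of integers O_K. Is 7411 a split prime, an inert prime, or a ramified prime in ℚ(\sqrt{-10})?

-10 mod 4 = 2, hence disc K = 4·(-10) = -40 and O_K = ℤ[√-10].
Since gcd(7411, -40) = 1 the prime 7411 does not ramify.
Compute (-10/7411) via Euler: 7401^((7411-1)/2) mod 7411 = 1, so (-10/7411) = 1.
Legendre symbol 1 ⇒ 7411 is split.

p splits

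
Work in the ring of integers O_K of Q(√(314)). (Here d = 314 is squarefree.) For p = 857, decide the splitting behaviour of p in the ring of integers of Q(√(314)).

Since 314 ≢ 1 mod 4, the ring of integers is ℤ[√314] with discriminant 4·314 = 1256.
857 ∤ 1256, so 857 is unramified.
(314/857) = 314^428 mod 857 = 856, giving Legendre symbol -1.
(314/857) = -1, so 857 is inert.

inert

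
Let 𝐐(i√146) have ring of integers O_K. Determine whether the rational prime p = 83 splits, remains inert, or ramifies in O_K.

inert — (83) stays prime in O_K

Since -146 ≢ 1 mod 4, the ring of integers is ℤ[√-146] with discriminant 4·(-146) = -584.
83 ∤ -584, so 83 is unramified.
Compute (-146/83) via Euler: 20^((83-1)/2) mod 83 = 82, so (-146/83) = -1.
Legendre symbol -1 ⇒ 83 is inert.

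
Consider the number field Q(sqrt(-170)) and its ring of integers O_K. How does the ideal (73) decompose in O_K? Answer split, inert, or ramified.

Since -170 ≢ 1 mod 4, the ring of integers is ℤ[√-170] with discriminant 4·(-170) = -680.
Since gcd(73, -680) = 1 the prime 73 does not ramify.
Legendre symbol by Euler's criterion: (-170/73) ≡ (-170)^36 ≡ 1 (mod 73), i.e. (-170/73) = 1.
d is a quadratic residue mod p, hence 73 splits in O_K.

split — (73) = 𝔭₁𝔭₂ with 𝔭₁ ≠ 𝔭₂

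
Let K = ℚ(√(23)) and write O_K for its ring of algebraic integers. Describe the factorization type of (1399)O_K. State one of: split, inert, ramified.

split

d = 23 ≡ 3 (mod 4), so O_K = ℤ[√23] and disc(K) = 4d = 92.
disc(K) = 92 is not divisible by 1399; 1399 is unramified.
Euler's criterion: 23^699 mod 1399 = 1. Thus (23|1399) = 1.
d is a quadratic residue mod p, hence 1399 splits in O_K.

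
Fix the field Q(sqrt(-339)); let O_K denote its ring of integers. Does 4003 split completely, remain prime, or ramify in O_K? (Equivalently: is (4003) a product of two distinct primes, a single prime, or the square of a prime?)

Since -339 ≡ 1 mod 4, the ring of integers is ℤ[(1+√-339)/2] with discriminant -339.
Since gcd(4003, -339) = 1 the prime 4003 does not ramify.
(-339/4003) = 3664^2001 mod 4003 = 4002, giving Legendre symbol -1.
(-339/4003) = -1, so 4003 is inert.

remains prime (inert)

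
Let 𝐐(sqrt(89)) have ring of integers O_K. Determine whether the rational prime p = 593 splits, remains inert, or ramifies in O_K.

inert

Since 89 ≡ 1 mod 4, the ring of integers is ℤ[(1+√89)/2] with discriminant 89.
Since gcd(593, 89) = 1 the prime 593 does not ramify.
Legendre symbol by Euler's criterion: (89/593) ≡ 89^296 ≡ 592 (mod 593), i.e. (89/593) = -1.
d is a non-residue mod p, hence 593 remains inert in O_K.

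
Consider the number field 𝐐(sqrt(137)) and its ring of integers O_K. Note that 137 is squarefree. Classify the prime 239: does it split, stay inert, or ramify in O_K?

137 mod 4 = 1, hence disc K = 137 and O_K = ℤ[(1+√137)/2].
disc(K) = 137 is not divisible by 239; 239 is unramified.
(137/239) = 137^119 mod 239 = 238, giving Legendre symbol -1.
Legendre symbol -1 ⇒ 239 is inert.

inert — (239) stays prime in O_K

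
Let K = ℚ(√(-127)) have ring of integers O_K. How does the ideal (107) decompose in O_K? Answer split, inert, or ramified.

split

d = -127 ≡ 1 (mod 4), so O_K = ℤ[(1+√-127)/2] and disc(K) = d = -127.
Since gcd(107, -127) = 1 the prime 107 does not ramify.
Compute (-127/107) via Euler: 87^((107-1)/2) mod 107 = 1, so (-127/107) = 1.
d is a quadratic residue mod p, hence 107 splits in O_K.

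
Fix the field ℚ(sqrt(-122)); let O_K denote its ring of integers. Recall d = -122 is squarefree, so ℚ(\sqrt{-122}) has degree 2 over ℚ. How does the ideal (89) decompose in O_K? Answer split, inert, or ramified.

-122 mod 4 = 2, hence disc K = 4·(-122) = -488 and O_K = ℤ[√-122].
Since gcd(89, -488) = 1 the prime 89 does not ramify.
Compute (-122/89) via Euler: 56^((89-1)/2) mod 89 = 88, so (-122/89) = -1.
d is a non-residue mod p, hence 89 remains inert in O_K.

p is inert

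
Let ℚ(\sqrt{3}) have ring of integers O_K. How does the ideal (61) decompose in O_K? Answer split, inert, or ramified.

d = 3 ≡ 3 (mod 4), so O_K = ℤ[√3] and disc(K) = 4d = 12.
Since gcd(61, 12) = 1 the prime 61 does not ramify.
(3/61) = 3^30 mod 61 = 1, giving Legendre symbol 1.
(3/61) = 1, so 61 splits.

split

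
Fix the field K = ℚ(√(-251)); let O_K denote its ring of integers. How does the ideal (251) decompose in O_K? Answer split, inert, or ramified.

251 is ramified

Since -251 ≡ 1 mod 4, the ring of integers is ℤ[(1+√-251)/2] with discriminant -251.
Ramification test: 251 | -251. The prime 251 ramifies in K.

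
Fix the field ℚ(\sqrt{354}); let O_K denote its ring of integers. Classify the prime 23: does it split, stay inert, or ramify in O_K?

d = 354 ≡ 2 (mod 4), so O_K = ℤ[√354] and disc(K) = 4d = 1416.
23 ∤ 1416, so 23 is unramified.
Legendre symbol by Euler's criterion: (354/23) ≡ 354^11 ≡ 1 (mod 23), i.e. (354/23) = 1.
Legendre symbol 1 ⇒ 23 is split.

p splits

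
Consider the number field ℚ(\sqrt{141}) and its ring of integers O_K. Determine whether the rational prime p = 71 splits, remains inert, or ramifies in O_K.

remains prime (inert)

Since 141 ≡ 1 mod 4, the ring of integers is ℤ[(1+√141)/2] with discriminant 141.
71 ∤ 141, so 71 is unramified.
Compute (141/71) via Euler: 70^((71-1)/2) mod 71 = 70, so (141/71) = -1.
Legendre symbol -1 ⇒ 71 is inert.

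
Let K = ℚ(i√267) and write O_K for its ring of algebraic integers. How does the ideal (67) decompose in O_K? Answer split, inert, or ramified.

split

-267 mod 4 = 1, hence disc K = -267 and O_K = ℤ[(1+√-267)/2].
67 ∤ -267, so 67 is unramified.
(-267/67) = 1^33 mod 67 = 1, giving Legendre symbol 1.
d is a quadratic residue mod p, hence 67 splits in O_K.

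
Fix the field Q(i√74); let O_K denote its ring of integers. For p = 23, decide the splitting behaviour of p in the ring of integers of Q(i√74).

split — (23) = 𝔭₁𝔭₂ with 𝔭₁ ≠ 𝔭₂

d = -74 ≡ 2 (mod 4), so O_K = ℤ[√-74] and disc(K) = 4d = -296.
Since gcd(23, -296) = 1 the prime 23 does not ramify.
Legendre symbol by Euler's criterion: (-74/23) ≡ (-74)^11 ≡ 1 (mod 23), i.e. (-74/23) = 1.
Legendre symbol 1 ⇒ 23 is split.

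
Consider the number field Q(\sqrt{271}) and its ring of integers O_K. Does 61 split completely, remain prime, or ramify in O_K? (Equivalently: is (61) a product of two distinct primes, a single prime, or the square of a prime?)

Since 271 ≢ 1 mod 4, the ring of integers is ℤ[√271] with discriminant 4·271 = 1084.
Since gcd(61, 1084) = 1 the prime 61 does not ramify.
Euler's criterion: 271^30 mod 61 = 1. Thus (271|61) = 1.
d is a quadratic residue mod p, hence 61 splits in O_K.

p splits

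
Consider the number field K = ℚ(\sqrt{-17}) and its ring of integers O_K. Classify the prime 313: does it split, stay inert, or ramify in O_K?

Since -17 ≢ 1 mod 4, the ring of integers is ℤ[√-17] with discriminant 4·(-17) = -68.
disc(K) = -68 is not divisible by 313; 313 is unramified.
Compute (-17/313) via Euler: 296^((313-1)/2) mod 313 = 312, so (-17/313) = -1.
d is a non-residue mod p, hence 313 remains inert in O_K.

inert — (313) stays prime in O_K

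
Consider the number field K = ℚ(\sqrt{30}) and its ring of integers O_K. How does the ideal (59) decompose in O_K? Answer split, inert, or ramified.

Since 30 ≢ 1 mod 4, the ring of integers is ℤ[√30] with discriminant 4·30 = 120.
59 ∤ 120, so 59 is unramified.
Euler's criterion: 30^29 mod 59 = 58. Thus (30|59) = -1.
Legendre symbol -1 ⇒ 59 is inert.

remains prime (inert)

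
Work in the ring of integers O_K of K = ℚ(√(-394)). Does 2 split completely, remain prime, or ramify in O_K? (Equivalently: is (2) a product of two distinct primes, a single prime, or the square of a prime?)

ramified — (2) = 𝔭²

d = -394 ≡ 2 (mod 4), so O_K = ℤ[√-394] and disc(K) = 4d = -1576.
Ramification test: 2 | -1576. The prime 2 ramifies in K.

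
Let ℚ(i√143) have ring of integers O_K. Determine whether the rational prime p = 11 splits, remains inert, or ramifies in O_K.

p ramifies

-143 mod 4 = 1, hence disc K = -143 and O_K = ℤ[(1+√-143)/2].
Ramification test: 11 | -143. The prime 11 ramifies in K.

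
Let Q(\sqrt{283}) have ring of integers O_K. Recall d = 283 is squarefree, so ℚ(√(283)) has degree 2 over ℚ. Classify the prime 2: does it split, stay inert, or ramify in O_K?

p ramifies

d = 283 ≡ 3 (mod 4), so O_K = ℤ[√283] and disc(K) = 4d = 1132.
disc(K) = 1132 = 2·566, so p = 2 is ramified.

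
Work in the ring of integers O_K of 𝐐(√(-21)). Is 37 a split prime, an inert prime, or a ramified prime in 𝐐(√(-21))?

split — (37) = 𝔭₁𝔭₂ with 𝔭₁ ≠ 𝔭₂

Since -21 ≢ 1 mod 4, the ring of integers is ℤ[√-21] with discriminant 4·(-21) = -84.
disc(K) = -84 is not divisible by 37; 37 is unramified.
(-21/37) = 16^18 mod 37 = 1, giving Legendre symbol 1.
Legendre symbol 1 ⇒ 37 is split.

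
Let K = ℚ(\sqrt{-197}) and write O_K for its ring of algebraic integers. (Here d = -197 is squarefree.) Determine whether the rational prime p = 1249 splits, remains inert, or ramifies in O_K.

p is inert

Since -197 ≢ 1 mod 4, the ring of integers is ℤ[√-197] with discriminant 4·(-197) = -788.
Since gcd(1249, -788) = 1 the prime 1249 does not ramify.
Legendre symbol by Euler's criterion: (-197/1249) ≡ (-197)^624 ≡ 1248 (mod 1249), i.e. (-197/1249) = -1.
(-197/1249) = -1, so 1249 is inert.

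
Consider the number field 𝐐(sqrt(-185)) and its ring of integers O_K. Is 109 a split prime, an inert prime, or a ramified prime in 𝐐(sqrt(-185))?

Since -185 ≢ 1 mod 4, the ring of integers is ℤ[√-185] with discriminant 4·(-185) = -740.
Since gcd(109, -740) = 1 the prime 109 does not ramify.
Compute (-185/109) via Euler: 33^((109-1)/2) mod 109 = 108, so (-185/109) = -1.
(-185/109) = -1, so 109 is inert.

inert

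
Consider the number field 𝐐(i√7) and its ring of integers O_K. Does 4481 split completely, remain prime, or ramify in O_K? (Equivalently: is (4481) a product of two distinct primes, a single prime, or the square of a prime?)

d = -7 ≡ 1 (mod 4), so O_K = ℤ[(1+√-7)/2] and disc(K) = d = -7.
Since gcd(4481, -7) = 1 the prime 4481 does not ramify.
Legendre symbol by Euler's criterion: (-7/4481) ≡ (-7)^2240 ≡ 1 (mod 4481), i.e. (-7/4481) = 1.
(-7/4481) = 1, so 4481 splits.

split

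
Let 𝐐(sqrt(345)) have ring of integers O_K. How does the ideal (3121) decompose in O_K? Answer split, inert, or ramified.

d = 345 ≡ 1 (mod 4), so O_K = ℤ[(1+√345)/2] and disc(K) = d = 345.
Since gcd(3121, 345) = 1 the prime 3121 does not ramify.
Compute (345/3121) via Euler: 345^((3121-1)/2) mod 3121 = 1, so (345/3121) = 1.
(345/3121) = 1, so 3121 splits.

split — (3121) = 𝔭₁𝔭₂ with 𝔭₁ ≠ 𝔭₂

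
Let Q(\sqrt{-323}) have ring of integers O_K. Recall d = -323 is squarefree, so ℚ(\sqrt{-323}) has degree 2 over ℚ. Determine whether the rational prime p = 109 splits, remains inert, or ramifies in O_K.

split — (109) = 𝔭₁𝔭₂ with 𝔭₁ ≠ 𝔭₂

Since -323 ≡ 1 mod 4, the ring of integers is ℤ[(1+√-323)/2] with discriminant -323.
109 ∤ -323, so 109 is unramified.
Legendre symbol by Euler's criterion: (-323/109) ≡ (-323)^54 ≡ 1 (mod 109), i.e. (-323/109) = 1.
Legendre symbol 1 ⇒ 109 is split.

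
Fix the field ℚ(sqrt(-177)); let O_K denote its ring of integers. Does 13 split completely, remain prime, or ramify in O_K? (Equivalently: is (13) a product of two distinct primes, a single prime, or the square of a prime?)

d = -177 ≡ 3 (mod 4), so O_K = ℤ[√-177] and disc(K) = 4d = -708.
disc(K) = -708 is not divisible by 13; 13 is unramified.
Compute (-177/13) via Euler: 5^((13-1)/2) mod 13 = 12, so (-177/13) = -1.
(-177/13) = -1, so 13 is inert.

inert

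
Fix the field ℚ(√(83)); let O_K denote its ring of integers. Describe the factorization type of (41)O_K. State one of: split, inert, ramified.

split

d = 83 ≡ 3 (mod 4), so O_K = ℤ[√83] and disc(K) = 4d = 332.
Since gcd(41, 332) = 1 the prime 41 does not ramify.
(83/41) = 1^20 mod 41 = 1, giving Legendre symbol 1.
Legendre symbol 1 ⇒ 41 is split.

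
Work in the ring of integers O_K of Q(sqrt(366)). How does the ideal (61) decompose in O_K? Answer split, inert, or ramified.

ramifies in O_K

Since 366 ≢ 1 mod 4, the ring of integers is ℤ[√366] with discriminant 4·366 = 1464.
disc(K) = 1464 = 61·24, so p = 61 is ramified.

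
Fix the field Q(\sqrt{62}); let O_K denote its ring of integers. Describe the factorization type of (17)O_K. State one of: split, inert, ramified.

d = 62 ≡ 2 (mod 4), so O_K = ℤ[√62] and disc(K) = 4d = 248.
Since gcd(17, 248) = 1 the prime 17 does not ramify.
Legendre symbol by Euler's criterion: (62/17) ≡ 62^8 ≡ 16 (mod 17), i.e. (62/17) = -1.
Legendre symbol -1 ⇒ 17 is inert.

inert — (17) stays prime in O_K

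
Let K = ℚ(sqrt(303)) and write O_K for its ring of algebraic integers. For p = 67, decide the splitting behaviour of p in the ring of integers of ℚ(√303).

p splits

303 mod 4 = 3, hence disc K = 4·303 = 1212 and O_K = ℤ[√303].
Since gcd(67, 1212) = 1 the prime 67 does not ramify.
Legendre symbol by Euler's criterion: (303/67) ≡ 303^33 ≡ 1 (mod 67), i.e. (303/67) = 1.
d is a quadratic residue mod p, hence 67 splits in O_K.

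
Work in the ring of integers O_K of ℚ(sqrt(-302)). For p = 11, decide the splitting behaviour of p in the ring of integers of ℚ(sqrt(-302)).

11 remains inert

-302 mod 4 = 2, hence disc K = 4·(-302) = -1208 and O_K = ℤ[√-302].
disc(K) = -1208 is not divisible by 11; 11 is unramified.
Euler's criterion: (-302)^5 mod 11 = 10. Thus (-302|11) = -1.
Legendre symbol -1 ⇒ 11 is inert.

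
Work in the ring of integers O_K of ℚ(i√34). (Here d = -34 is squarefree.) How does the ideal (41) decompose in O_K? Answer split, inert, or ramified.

inert

d = -34 ≡ 2 (mod 4), so O_K = ℤ[√-34] and disc(K) = 4d = -136.
41 ∤ -136, so 41 is unramified.
Legendre symbol by Euler's criterion: (-34/41) ≡ (-34)^20 ≡ 40 (mod 41), i.e. (-34/41) = -1.
(-34/41) = -1, so 41 is inert.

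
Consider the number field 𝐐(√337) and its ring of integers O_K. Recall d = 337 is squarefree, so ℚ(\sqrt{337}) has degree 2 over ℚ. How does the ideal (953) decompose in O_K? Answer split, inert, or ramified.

inert — (953) stays prime in O_K

d = 337 ≡ 1 (mod 4), so O_K = ℤ[(1+√337)/2] and disc(K) = d = 337.
Since gcd(953, 337) = 1 the prime 953 does not ramify.
Compute (337/953) via Euler: 337^((953-1)/2) mod 953 = 952, so (337/953) = -1.
d is a non-residue mod p, hence 953 remains inert in O_K.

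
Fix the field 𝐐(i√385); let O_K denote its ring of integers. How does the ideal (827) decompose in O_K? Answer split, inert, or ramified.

Since -385 ≢ 1 mod 4, the ring of integers is ℤ[√-385] with discriminant 4·(-385) = -1540.
disc(K) = -1540 is not divisible by 827; 827 is unramified.
(-385/827) = 442^413 mod 827 = 826, giving Legendre symbol -1.
d is a non-residue mod p, hence 827 remains inert in O_K.

inert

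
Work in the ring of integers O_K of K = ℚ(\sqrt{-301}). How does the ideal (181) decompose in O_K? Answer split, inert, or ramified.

d = -301 ≡ 3 (mod 4), so O_K = ℤ[√-301] and disc(K) = 4d = -1204.
Since gcd(181, -1204) = 1 the prime 181 does not ramify.
(-301/181) = 61^90 mod 181 = 180, giving Legendre symbol -1.
Legendre symbol -1 ⇒ 181 is inert.

181 remains inert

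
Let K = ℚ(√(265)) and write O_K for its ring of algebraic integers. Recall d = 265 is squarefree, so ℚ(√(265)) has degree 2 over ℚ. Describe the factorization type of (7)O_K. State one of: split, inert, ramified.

265 mod 4 = 1, hence disc K = 265 and O_K = ℤ[(1+√265)/2].
7 ∤ 265, so 7 is unramified.
Legendre symbol by Euler's criterion: (265/7) ≡ 265^3 ≡ 6 (mod 7), i.e. (265/7) = -1.
d is a non-residue mod p, hence 7 remains inert in O_K.

7 remains inert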